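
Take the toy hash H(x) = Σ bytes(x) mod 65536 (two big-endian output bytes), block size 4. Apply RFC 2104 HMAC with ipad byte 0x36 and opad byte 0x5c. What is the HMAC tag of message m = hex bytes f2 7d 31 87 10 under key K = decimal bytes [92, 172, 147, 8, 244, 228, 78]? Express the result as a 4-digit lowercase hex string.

Key decimal bytes [92, 172, 147, 8, 244, 228, 78] = 5c ac 93 08 f4 e4 4e is 7 bytes > B = 4, so hash it first: H(key) = 03 c9, then zero-pad to 4 bytes: K' = 03 c9 00 00.
K' ⊕ ipad = 35 ff 36 36.  K' ⊕ opad = 5f 95 5c 5c.
Inner input = (K'⊕ipad) ∥ m = 35 ff 36 36 ∥ f2 7d 31 87 10.
Inner hash: sum = 53+255+54+54+242+125+49+135+16 = 983 → 03 d7.
Outer input = (K'⊕opad) ∥ inner = 5f 95 5c 5c ∥ 03 d7.
Outer hash (tag): sum = 95+149+92+92+3+215 = 646 → 02 86.

0286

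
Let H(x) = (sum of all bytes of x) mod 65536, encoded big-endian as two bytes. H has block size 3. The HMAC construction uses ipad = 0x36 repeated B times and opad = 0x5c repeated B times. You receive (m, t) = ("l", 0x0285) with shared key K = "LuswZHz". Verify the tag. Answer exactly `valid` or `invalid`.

Key "LuswZHz" = 4c 75 73 77 5a 48 7a is 7 bytes > B = 3, so hash it first: H(key) = 02 c7, then zero-pad to 3 bytes: K' = 02 c7 00.
K' ⊕ ipad = 34 f1 36; K' ⊕ opad = 5e 9b 5c.
Inner hash: sum = 52+241+54+108 = 455 → 01 c7.
Outer hash (recomputed tag): sum = 94+155+92+1+199 = 541 → 02 1d.
Recomputed tag = 021d; claimed = 0285 → mismatch.

invalid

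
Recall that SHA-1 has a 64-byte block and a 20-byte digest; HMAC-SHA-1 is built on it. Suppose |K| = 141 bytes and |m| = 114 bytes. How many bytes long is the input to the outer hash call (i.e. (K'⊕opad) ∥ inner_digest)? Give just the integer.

Key is 141 > 64 bytes, so it is hashed to 20 bytes then zero-padded to 64: |K'| = 64.
Outer input = (K'⊕opad) ∥ H(inner) → 64 + 20 = 84 bytes.

84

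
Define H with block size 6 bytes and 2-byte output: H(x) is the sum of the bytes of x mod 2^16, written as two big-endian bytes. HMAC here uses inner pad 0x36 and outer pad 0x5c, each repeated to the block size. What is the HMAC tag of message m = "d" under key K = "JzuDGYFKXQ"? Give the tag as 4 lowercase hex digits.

Key "JzuDGYFKXQ" = 4a 7a 75 44 47 59 46 4b 58 51 is 10 bytes > B = 6, so hash it first: H(key) = 03 57, then zero-pad to 6 bytes: K' = 03 57 00 00 00 00.
K' ⊕ ipad = 35 61 36 36 36 36.  K' ⊕ opad = 5f 0b 5c 5c 5c 5c.
Inner input = (K'⊕ipad) ∥ m = 35 61 36 36 36 36 ∥ 64.
Inner hash: sum = 53+97+54+54+54+54+100 = 466 → 01 d2.
Outer input = (K'⊕opad) ∥ inner = 5f 0b 5c 5c 5c 5c ∥ 01 d2.
Outer hash (tag): sum = 95+11+92+92+92+92+1+210 = 685 → 02 ad.

02ad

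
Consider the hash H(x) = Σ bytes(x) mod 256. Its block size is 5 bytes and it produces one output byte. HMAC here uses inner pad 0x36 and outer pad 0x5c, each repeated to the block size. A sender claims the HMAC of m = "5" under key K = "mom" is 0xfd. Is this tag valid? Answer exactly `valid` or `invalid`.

Key "mom" = 6d 6f 6d is 3 bytes ≤ B = 5; zero-pad to 5 bytes: K' = 6d 6f 6d 00 00.
K' ⊕ ipad = 5b 59 5b 36 36; K' ⊕ opad = 31 33 31 5c 5c.
Inner hash: sum = 91+89+91+54+54+53 = 432; mod 256 = 176 → b0.
Outer hash (recomputed tag): sum = 49+51+49+92+92+176 = 509; mod 256 = 253 → fd.
Recomputed tag = fd; claimed = fd → match.

valid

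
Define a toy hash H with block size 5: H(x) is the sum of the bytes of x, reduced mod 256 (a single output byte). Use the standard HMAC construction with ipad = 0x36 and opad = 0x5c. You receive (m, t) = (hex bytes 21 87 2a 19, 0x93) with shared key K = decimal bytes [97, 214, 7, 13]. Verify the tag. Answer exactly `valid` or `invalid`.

Key decimal bytes [97, 214, 7, 13] = 61 d6 07 0d is 4 bytes ≤ B = 5; zero-pad to 5 bytes: K' = 61 d6 07 0d 00.
K' ⊕ ipad = 57 e0 31 3b 36; K' ⊕ opad = 3d 8a 5b 51 5c.
Inner hash: sum = 87+224+49+59+54+33+135+42+25 = 708; mod 256 = 196 → c4.
Outer hash (recomputed tag): sum = 61+138+91+81+92+196 = 659; mod 256 = 147 → 93.
Recomputed tag = 93; claimed = 93 → match.

valid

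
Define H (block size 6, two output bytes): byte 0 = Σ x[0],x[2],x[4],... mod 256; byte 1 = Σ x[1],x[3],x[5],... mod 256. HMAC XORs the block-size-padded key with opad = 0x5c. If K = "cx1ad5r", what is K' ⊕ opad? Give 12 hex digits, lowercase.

36525c5c5c5c

Key "cx1ad5r" = 63 78 31 61 64 35 72 is 7 bytes > B = 6, so hash it first: H(key) = 6a 0e, then zero-pad to 6 bytes: K' = 6a 0e 00 00 00 00.
XOR each byte with 0x5c: 6a⊕5c=36, 0e⊕5c=52, 00⊕5c=5c, 00⊕5c=5c, 00⊕5c=5c, 00⊕5c=5c.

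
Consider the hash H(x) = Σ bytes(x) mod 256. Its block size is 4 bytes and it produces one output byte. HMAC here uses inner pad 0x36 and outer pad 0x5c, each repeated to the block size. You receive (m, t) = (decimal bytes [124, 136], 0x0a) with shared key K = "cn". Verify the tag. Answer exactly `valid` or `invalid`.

invalid

Key "cn" = 63 6e is 2 bytes ≤ B = 4; zero-pad to 4 bytes: K' = 63 6e 00 00.
K' ⊕ ipad = 55 58 36 36; K' ⊕ opad = 3f 32 5c 5c.
Inner hash: sum = 85+88+54+54+124+136 = 541; mod 256 = 29 → 1d.
Outer hash (recomputed tag): sum = 63+50+92+92+29 = 326; mod 256 = 70 → 46.
Recomputed tag = 46; claimed = 0a → mismatch.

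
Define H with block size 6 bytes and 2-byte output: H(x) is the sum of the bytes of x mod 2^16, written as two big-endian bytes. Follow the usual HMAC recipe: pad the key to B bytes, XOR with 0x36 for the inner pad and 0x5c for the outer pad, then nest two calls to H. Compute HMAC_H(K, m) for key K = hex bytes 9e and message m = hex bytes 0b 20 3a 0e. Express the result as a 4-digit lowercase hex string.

02b9

Key hex bytes 9e is 1 byte ≤ B = 6; zero-pad to 6 bytes: K' = 9e 00 00 00 00 00.
K' ⊕ ipad = a8 36 36 36 36 36.  K' ⊕ opad = c2 5c 5c 5c 5c 5c.
Inner input = (K'⊕ipad) ∥ m = a8 36 36 36 36 36 ∥ 0b 20 3a 0e.
Inner hash: sum = 168+54+54+54+54+54+11+32+58+14 = 553 → 02 29.
Outer input = (K'⊕opad) ∥ inner = c2 5c 5c 5c 5c 5c ∥ 02 29.
Outer hash (tag): sum = 194+92+92+92+92+92+2+41 = 697 → 02 b9.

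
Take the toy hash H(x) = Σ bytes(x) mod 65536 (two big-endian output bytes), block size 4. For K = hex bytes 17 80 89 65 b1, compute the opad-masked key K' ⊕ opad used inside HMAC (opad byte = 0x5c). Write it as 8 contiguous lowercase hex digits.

5e6a5c5c

Key hex bytes 17 80 89 65 b1 is 5 bytes > B = 4, so hash it first: H(key) = 02 36, then zero-pad to 4 bytes: K' = 02 36 00 00.
XOR each byte with 0x5c: 02⊕5c=5e, 36⊕5c=6a, 00⊕5c=5c, 00⊕5c=5c.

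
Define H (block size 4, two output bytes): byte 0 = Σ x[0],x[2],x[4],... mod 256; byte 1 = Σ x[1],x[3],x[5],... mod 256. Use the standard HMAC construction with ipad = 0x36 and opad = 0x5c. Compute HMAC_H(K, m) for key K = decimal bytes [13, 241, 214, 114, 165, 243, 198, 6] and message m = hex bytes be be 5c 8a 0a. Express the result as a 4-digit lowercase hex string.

Key decimal bytes [13, 241, 214, 114, 165, 243, 198, 6] = 0d f1 d6 72 a5 f3 c6 06 is 8 bytes > B = 4, so hash it first: H(key) = 4e 5c, then zero-pad to 4 bytes: K' = 4e 5c 00 00.
K' ⊕ ipad = 78 6a 36 36.  K' ⊕ opad = 12 00 5c 5c.
Inner input = (K'⊕ipad) ∥ m = 78 6a 36 36 ∥ be be 5c 8a 0a.
Inner hash: even-index sum = 466 mod 256 = 210; odd-index sum = 488 mod 256 = 232 → d2 e8.
Outer input = (K'⊕opad) ∥ inner = 12 00 5c 5c ∥ d2 e8.
Outer hash (tag): even-index sum = 320 mod 256 = 64; odd-index sum = 324 mod 256 = 68 → 40 44.

4044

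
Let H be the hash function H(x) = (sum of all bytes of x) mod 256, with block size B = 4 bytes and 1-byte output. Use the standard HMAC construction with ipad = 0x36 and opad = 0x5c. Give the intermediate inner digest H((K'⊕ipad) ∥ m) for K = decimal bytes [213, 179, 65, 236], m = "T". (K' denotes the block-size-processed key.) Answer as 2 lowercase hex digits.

Key decimal bytes [213, 179, 65, 236] = d5 b3 41 ec is exactly B = 4 bytes: K' = d5 b3 41 ec.
K' ⊕ ipad = e3 85 77 da.
Inner input = e3 85 77 da ∥ 54.
Inner hash: sum = 227+133+119+218+84 = 781; mod 256 = 13 → 0d.

0d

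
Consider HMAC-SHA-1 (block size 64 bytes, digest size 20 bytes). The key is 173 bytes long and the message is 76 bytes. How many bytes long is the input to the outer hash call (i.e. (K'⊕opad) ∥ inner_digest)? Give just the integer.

Key is 173 > 64 bytes, so it is hashed to 20 bytes then zero-padded to 64: |K'| = 64.
Outer input = (K'⊕opad) ∥ H(inner) → 64 + 20 = 84 bytes.

84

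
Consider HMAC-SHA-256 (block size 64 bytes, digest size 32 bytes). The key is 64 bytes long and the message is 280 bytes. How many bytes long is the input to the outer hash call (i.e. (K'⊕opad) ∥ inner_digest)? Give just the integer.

96

Key is 64 ≤ 64 bytes, zero-padded: |K'| = 64.
Outer input = (K'⊕opad) ∥ H(inner) → 64 + 32 = 96 bytes.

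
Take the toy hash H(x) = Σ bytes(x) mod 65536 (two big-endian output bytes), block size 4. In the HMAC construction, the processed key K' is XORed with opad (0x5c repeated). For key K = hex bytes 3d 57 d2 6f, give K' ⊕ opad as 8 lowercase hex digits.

610b8e33

Key hex bytes 3d 57 d2 6f is exactly B = 4 bytes: K' = 3d 57 d2 6f.
XOR each byte with 0x5c: 3d⊕5c=61, 57⊕5c=0b, d2⊕5c=8e, 6f⊕5c=33.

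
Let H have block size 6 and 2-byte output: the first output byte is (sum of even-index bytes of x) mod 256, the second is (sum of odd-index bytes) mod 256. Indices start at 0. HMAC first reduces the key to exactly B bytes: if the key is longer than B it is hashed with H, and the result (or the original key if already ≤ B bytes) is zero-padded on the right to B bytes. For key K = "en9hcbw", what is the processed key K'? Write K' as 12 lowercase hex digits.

|K| = 7 > B = 6, so first hash the key.
H(K): even-index sum = 376 mod 256 = 120; odd-index sum = 312 mod 256 = 56 → 78 38.
Zero-pad H(K) = 78 38 to 6 bytes: K' = 78 38 00 00 00 00.

783800000000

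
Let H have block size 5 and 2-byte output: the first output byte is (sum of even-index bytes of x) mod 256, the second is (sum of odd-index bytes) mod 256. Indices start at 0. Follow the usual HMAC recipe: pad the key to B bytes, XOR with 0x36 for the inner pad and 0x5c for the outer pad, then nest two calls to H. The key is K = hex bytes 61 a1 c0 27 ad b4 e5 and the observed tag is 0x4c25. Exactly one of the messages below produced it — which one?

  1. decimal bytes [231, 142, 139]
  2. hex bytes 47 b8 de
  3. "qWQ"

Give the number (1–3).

Key hex bytes 61 a1 c0 27 ad b4 e5 is 7 bytes > B = 5, so hash it first: H(key) = b3 7c, then zero-pad to 5 bytes: K' = b3 7c 00 00 00.
K' ⊕ ipad = 85 4a 36 36 36; K' ⊕ opad = ef 20 5c 5c 5c.
m1: inner = H(85 4a 36 36 36 e7 8e 8b) = 7f f2; tag = H(ef 20 5c 5c 5c 7f f2) = 99fb
m2: inner = H(85 4a 36 36 36 47 b8 de) = a9 a5; tag = H(ef 20 5c 5c 5c a9 a5) = 4c25 ← matches
m3: inner = H(85 4a 36 36 36 71 57 51) = 48 42; tag = H(ef 20 5c 5c 5c 48 42) = e9c4

2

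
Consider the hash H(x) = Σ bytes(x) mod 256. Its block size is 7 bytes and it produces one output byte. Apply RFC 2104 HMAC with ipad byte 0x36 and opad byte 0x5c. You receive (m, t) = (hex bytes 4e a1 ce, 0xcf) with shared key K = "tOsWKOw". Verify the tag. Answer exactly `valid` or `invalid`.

invalid

Key "tOsWKOw" = 74 4f 73 57 4b 4f 77 is exactly B = 7 bytes: K' = 74 4f 73 57 4b 4f 77.
K' ⊕ ipad = 42 79 45 61 7d 79 41; K' ⊕ opad = 28 13 2f 0b 17 13 2b.
Inner hash: sum = 66+121+69+97+125+121+65+78+161+206 = 1109; mod 256 = 85 → 55.
Outer hash (recomputed tag): sum = 40+19+47+11+23+19+43+85 = 287; mod 256 = 31 → 1f.
Recomputed tag = 1f; claimed = cf → mismatch.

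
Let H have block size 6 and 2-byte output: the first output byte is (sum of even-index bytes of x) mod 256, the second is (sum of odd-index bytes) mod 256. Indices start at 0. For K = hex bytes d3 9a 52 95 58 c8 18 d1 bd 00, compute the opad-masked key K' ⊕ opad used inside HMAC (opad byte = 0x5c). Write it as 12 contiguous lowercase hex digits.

Key hex bytes d3 9a 52 95 58 c8 18 d1 bd 00 is 10 bytes > B = 6, so hash it first: H(key) = 52 c8, then zero-pad to 6 bytes: K' = 52 c8 00 00 00 00.
XOR each byte with 0x5c: 52⊕5c=0e, c8⊕5c=94, 00⊕5c=5c, 00⊕5c=5c, 00⊕5c=5c, 00⊕5c=5c.

0e945c5c5c5c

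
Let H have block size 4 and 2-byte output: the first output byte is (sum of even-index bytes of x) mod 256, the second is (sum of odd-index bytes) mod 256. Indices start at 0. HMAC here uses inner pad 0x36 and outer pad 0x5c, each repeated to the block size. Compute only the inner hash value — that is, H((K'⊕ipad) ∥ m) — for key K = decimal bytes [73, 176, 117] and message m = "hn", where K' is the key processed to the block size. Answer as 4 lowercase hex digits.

Key decimal bytes [73, 176, 117] = 49 b0 75 is 3 bytes ≤ B = 4; zero-pad to 4 bytes: K' = 49 b0 75 00.
K' ⊕ ipad = 7f 86 43 36.
Inner input = 7f 86 43 36 ∥ 68 6e.
Inner hash: even-index sum = 298 mod 256 = 42; odd-index sum = 298 mod 256 = 42 → 2a 2a.

2a2a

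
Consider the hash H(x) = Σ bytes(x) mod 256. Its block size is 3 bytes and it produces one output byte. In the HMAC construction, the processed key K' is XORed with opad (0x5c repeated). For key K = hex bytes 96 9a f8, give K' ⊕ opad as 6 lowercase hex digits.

Key hex bytes 96 9a f8 is exactly B = 3 bytes: K' = 96 9a f8.
XOR each byte with 0x5c: 96⊕5c=ca, 9a⊕5c=c6, f8⊕5c=a4.

cac6a4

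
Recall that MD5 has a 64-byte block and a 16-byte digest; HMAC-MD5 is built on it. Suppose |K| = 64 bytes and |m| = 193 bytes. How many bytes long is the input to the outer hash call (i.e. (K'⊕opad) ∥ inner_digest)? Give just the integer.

80

Key is 64 ≤ 64 bytes, zero-padded: |K'| = 64.
Outer input = (K'⊕opad) ∥ H(inner) → 64 + 16 = 80 bytes.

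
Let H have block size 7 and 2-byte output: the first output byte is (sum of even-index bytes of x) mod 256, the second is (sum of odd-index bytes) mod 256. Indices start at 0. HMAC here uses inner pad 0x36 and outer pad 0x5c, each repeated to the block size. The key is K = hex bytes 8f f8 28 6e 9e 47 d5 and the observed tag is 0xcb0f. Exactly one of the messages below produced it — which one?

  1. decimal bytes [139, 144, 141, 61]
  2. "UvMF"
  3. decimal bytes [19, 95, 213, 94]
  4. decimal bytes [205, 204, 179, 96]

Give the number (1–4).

2

Key hex bytes 8f f8 28 6e 9e 47 d5 is exactly B = 7 bytes: K' = 8f f8 28 6e 9e 47 d5.
K' ⊕ ipad = b9 ce 1e 58 a8 71 e3; K' ⊕ opad = d3 a4 74 32 c2 1b 89.
m1: inner = H(b9 ce 1e 58 a8 71 e3 8b 90 8d 3d) = 2f af; tag = H(d3 a4 74 32 c2 1b 89 2f af) = 4120
m2: inner = H(b9 ce 1e 58 a8 71 e3 55 76 4d 46) = 1e 39; tag = H(d3 a4 74 32 c2 1b 89 1e 39) = cb0f ← matches
m3: inner = H(b9 ce 1e 58 a8 71 e3 13 5f d5 5e) = 1f 7f; tag = H(d3 a4 74 32 c2 1b 89 1f 7f) = 1110
m4: inner = H(b9 ce 1e 58 a8 71 e3 cd cc b3 60) = 8e 17; tag = H(d3 a4 74 32 c2 1b 89 8e 17) = a97f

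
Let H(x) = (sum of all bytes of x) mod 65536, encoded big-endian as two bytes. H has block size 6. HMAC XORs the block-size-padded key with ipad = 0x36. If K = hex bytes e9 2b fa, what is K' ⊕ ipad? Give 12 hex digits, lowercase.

df1dcc363636

Key hex bytes e9 2b fa is 3 bytes ≤ B = 6; zero-pad to 6 bytes: K' = e9 2b fa 00 00 00.
XOR each byte with 0x36: e9⊕36=df, 2b⊕36=1d, fa⊕36=cc, 00⊕36=36, 00⊕36=36, 00⊕36=36.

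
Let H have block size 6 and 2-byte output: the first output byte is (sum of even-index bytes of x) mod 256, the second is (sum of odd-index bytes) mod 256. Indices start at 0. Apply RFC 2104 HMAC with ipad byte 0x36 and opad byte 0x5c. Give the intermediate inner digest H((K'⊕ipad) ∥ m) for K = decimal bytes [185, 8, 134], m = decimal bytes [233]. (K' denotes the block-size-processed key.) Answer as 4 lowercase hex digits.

Key decimal bytes [185, 8, 134] = b9 08 86 is 3 bytes ≤ B = 6; zero-pad to 6 bytes: K' = b9 08 86 00 00 00.
K' ⊕ ipad = 8f 3e b0 36 36 36.
Inner input = 8f 3e b0 36 36 36 ∥ e9.
Inner hash: even-index sum = 606 mod 256 = 94; odd-index sum = 170 mod 256 = 170 → 5e aa.

5eaa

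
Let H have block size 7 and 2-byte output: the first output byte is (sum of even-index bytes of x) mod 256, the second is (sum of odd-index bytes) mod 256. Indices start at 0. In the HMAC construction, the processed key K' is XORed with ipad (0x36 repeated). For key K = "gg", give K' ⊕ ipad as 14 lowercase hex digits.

51513636363636

Key "gg" = 67 67 is 2 bytes ≤ B = 7; zero-pad to 7 bytes: K' = 67 67 00 00 00 00 00.
XOR each byte with 0x36: 67⊕36=51, 67⊕36=51, 00⊕36=36, 00⊕36=36, 00⊕36=36, 00⊕36=36, 00⊕36=36.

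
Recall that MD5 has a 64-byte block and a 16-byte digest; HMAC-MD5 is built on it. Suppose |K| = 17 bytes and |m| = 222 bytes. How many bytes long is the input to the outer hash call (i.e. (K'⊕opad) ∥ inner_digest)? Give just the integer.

80

Key is 17 ≤ 64 bytes, zero-padded: |K'| = 64.
Outer input = (K'⊕opad) ∥ H(inner) → 64 + 16 = 80 bytes.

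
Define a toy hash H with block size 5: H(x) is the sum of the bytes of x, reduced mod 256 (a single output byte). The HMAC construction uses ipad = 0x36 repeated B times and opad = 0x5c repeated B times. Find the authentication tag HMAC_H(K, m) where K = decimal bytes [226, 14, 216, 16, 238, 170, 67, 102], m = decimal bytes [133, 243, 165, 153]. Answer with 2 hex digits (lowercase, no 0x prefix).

72

Key decimal bytes [226, 14, 216, 16, 238, 170, 67, 102] = e2 0e d8 10 ee aa 43 66 is 8 bytes > B = 5, so hash it first: H(key) = 19, then zero-pad to 5 bytes: K' = 19 00 00 00 00.
K' ⊕ ipad = 2f 36 36 36 36.  K' ⊕ opad = 45 5c 5c 5c 5c.
Inner input = (K'⊕ipad) ∥ m = 2f 36 36 36 36 ∥ 85 f3 a5 99.
Inner hash: sum = 47+54+54+54+54+133+243+165+153 = 957; mod 256 = 189 → bd.
Outer input = (K'⊕opad) ∥ inner = 45 5c 5c 5c 5c ∥ bd.
Outer hash (tag): sum = 69+92+92+92+92+189 = 626; mod 256 = 114 → 72.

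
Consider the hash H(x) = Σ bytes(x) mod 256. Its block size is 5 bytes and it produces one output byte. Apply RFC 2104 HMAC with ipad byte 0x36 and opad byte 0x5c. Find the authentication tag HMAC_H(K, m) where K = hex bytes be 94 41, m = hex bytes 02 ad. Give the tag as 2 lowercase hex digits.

3b

Key hex bytes be 94 41 is 3 bytes ≤ B = 5; zero-pad to 5 bytes: K' = be 94 41 00 00.
K' ⊕ ipad = 88 a2 77 36 36.  K' ⊕ opad = e2 c8 1d 5c 5c.
Inner input = (K'⊕ipad) ∥ m = 88 a2 77 36 36 ∥ 02 ad.
Inner hash: sum = 136+162+119+54+54+2+173 = 700; mod 256 = 188 → bc.
Outer input = (K'⊕opad) ∥ inner = e2 c8 1d 5c 5c ∥ bc.
Outer hash (tag): sum = 226+200+29+92+92+188 = 827; mod 256 = 59 → 3b.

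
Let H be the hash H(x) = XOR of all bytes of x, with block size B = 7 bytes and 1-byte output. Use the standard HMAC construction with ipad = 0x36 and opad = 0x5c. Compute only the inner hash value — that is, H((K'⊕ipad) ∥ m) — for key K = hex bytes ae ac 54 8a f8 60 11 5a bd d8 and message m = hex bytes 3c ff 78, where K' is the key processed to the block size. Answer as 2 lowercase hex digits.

e7

Key hex bytes ae ac 54 8a f8 60 11 5a bd d8 is 10 bytes > B = 7, so hash it first: H(key) = 6a, then zero-pad to 7 bytes: K' = 6a 00 00 00 00 00 00.
K' ⊕ ipad = 5c 36 36 36 36 36 36.
Inner input = 5c 36 36 36 36 36 36 ∥ 3c ff 78.
Inner hash: XOR 5c⊕36⊕36⊕36⊕36⊕36⊕36⊕3c⊕ff⊕78 = e7.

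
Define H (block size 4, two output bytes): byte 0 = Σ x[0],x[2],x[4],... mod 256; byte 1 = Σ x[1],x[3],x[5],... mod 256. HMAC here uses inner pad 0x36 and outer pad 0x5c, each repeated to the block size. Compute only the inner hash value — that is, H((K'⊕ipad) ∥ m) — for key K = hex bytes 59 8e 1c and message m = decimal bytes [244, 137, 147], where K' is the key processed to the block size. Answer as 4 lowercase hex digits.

Key hex bytes 59 8e 1c is 3 bytes ≤ B = 4; zero-pad to 4 bytes: K' = 59 8e 1c 00.
K' ⊕ ipad = 6f b8 2a 36.
Inner input = 6f b8 2a 36 ∥ f4 89 93.
Inner hash: even-index sum = 544 mod 256 = 32; odd-index sum = 375 mod 256 = 119 → 20 77.

2077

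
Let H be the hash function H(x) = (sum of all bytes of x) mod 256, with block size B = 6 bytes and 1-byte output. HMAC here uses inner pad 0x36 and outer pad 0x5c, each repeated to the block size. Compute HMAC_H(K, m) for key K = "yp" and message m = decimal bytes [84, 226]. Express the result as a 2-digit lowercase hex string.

Key "yp" = 79 70 is 2 bytes ≤ B = 6; zero-pad to 6 bytes: K' = 79 70 00 00 00 00.
K' ⊕ ipad = 4f 46 36 36 36 36.  K' ⊕ opad = 25 2c 5c 5c 5c 5c.
Inner input = (K'⊕ipad) ∥ m = 4f 46 36 36 36 36 ∥ 54 e2.
Inner hash: sum = 79+70+54+54+54+54+84+226 = 675; mod 256 = 163 → a3.
Outer input = (K'⊕opad) ∥ inner = 25 2c 5c 5c 5c 5c ∥ a3.
Outer hash (tag): sum = 37+44+92+92+92+92+163 = 612; mod 256 = 100 → 64.

64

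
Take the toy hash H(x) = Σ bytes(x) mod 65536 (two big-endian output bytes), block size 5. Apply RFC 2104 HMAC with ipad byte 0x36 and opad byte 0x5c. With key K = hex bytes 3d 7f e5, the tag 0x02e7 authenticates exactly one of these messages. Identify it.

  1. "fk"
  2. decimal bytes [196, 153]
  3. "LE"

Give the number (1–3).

Key hex bytes 3d 7f e5 is 3 bytes ≤ B = 5; zero-pad to 5 bytes: K' = 3d 7f e5 00 00.
K' ⊕ ipad = 0b 49 d3 36 36; K' ⊕ opad = 61 23 b9 5c 5c.
m1: inner = H(0b 49 d3 36 36 66 6b) = 02 64; tag = H(61 23 b9 5c 5c 02 64) = 025b
m2: inner = H(0b 49 d3 36 36 c4 99) = 02 f0; tag = H(61 23 b9 5c 5c 02 f0) = 02e7 ← matches
m3: inner = H(0b 49 d3 36 36 4c 45) = 02 24; tag = H(61 23 b9 5c 5c 02 24) = 021b

2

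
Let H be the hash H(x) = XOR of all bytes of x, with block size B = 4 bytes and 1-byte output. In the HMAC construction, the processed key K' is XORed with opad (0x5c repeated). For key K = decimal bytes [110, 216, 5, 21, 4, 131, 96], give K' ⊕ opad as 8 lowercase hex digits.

1d5c5c5c

Key decimal bytes [110, 216, 5, 21, 4, 131, 96] = 6e d8 05 15 04 83 60 is 7 bytes > B = 4, so hash it first: H(key) = 41, then zero-pad to 4 bytes: K' = 41 00 00 00.
XOR each byte with 0x5c: 41⊕5c=1d, 00⊕5c=5c, 00⊕5c=5c, 00⊕5c=5c.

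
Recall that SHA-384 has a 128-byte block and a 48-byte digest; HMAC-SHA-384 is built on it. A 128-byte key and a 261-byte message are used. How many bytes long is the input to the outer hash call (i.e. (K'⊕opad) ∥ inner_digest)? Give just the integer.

Key is 128 ≤ 128 bytes, zero-padded: |K'| = 128.
Outer input = (K'⊕opad) ∥ H(inner) → 128 + 48 = 176 bytes.

176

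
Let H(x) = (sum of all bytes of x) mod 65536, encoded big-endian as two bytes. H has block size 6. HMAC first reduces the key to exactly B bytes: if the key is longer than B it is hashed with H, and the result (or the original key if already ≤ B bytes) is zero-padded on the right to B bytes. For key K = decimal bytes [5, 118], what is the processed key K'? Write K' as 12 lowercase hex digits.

057600000000

Key decimal bytes [5, 118] = 05 76 is 2 bytes ≤ B = 6; zero-pad to 6 bytes: K' = 05 76 00 00 00 00.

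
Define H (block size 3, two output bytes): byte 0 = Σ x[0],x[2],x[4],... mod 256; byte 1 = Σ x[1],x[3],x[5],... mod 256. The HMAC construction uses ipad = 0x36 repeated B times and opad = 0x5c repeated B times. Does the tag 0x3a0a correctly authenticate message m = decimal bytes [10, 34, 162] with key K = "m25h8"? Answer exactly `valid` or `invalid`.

Key "m25h8" = 6d 32 35 68 38 is 5 bytes > B = 3, so hash it first: H(key) = da 9a, then zero-pad to 3 bytes: K' = da 9a 00.
K' ⊕ ipad = ec ac 36; K' ⊕ opad = 86 c6 5c.
Inner hash: even-index sum = 324 mod 256 = 68; odd-index sum = 344 mod 256 = 88 → 44 58.
Outer hash (recomputed tag): even-index sum = 314 mod 256 = 58; odd-index sum = 266 mod 256 = 10 → 3a 0a.
Recomputed tag = 3a0a; claimed = 3a0a → match.

valid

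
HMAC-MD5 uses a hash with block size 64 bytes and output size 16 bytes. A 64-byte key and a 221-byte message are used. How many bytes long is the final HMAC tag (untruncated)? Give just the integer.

16

The tag is one MD5 digest: 16 bytes.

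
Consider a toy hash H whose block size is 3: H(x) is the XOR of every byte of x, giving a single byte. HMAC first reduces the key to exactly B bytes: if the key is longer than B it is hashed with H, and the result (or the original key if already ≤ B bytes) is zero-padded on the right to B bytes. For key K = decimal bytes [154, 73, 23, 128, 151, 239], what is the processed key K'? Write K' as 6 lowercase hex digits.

|K| = 6 > B = 3, so first hash the key.
H(K): XOR 9a⊕49⊕17⊕80⊕97⊕ef = 3c.
Zero-pad H(K) = 3c to 3 bytes: K' = 3c 00 00.

3c0000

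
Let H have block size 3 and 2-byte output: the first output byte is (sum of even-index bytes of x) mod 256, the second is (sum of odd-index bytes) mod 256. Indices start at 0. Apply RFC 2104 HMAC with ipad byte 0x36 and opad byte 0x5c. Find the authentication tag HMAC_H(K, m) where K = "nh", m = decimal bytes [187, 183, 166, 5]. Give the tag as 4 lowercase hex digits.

Key "nh" = 6e 68 is 2 bytes ≤ B = 3; zero-pad to 3 bytes: K' = 6e 68 00.
K' ⊕ ipad = 58 5e 36.  K' ⊕ opad = 32 34 5c.
Inner input = (K'⊕ipad) ∥ m = 58 5e 36 ∥ bb b7 a6 05.
Inner hash: even-index sum = 330 mod 256 = 74; odd-index sum = 447 mod 256 = 191 → 4a bf.
Outer input = (K'⊕opad) ∥ inner = 32 34 5c ∥ 4a bf.
Outer hash (tag): even-index sum = 333 mod 256 = 77; odd-index sum = 126 mod 256 = 126 → 4d 7e.

4d7e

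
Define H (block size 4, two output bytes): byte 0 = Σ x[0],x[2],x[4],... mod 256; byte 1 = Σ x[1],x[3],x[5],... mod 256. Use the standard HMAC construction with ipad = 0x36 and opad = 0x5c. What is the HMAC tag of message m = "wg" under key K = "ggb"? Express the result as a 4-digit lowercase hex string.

9585

Key "ggb" = 67 67 62 is 3 bytes ≤ B = 4; zero-pad to 4 bytes: K' = 67 67 62 00.
K' ⊕ ipad = 51 51 54 36.  K' ⊕ opad = 3b 3b 3e 5c.
Inner input = (K'⊕ipad) ∥ m = 51 51 54 36 ∥ 77 67.
Inner hash: even-index sum = 284 mod 256 = 28; odd-index sum = 238 mod 256 = 238 → 1c ee.
Outer input = (K'⊕opad) ∥ inner = 3b 3b 3e 5c ∥ 1c ee.
Outer hash (tag): even-index sum = 149 mod 256 = 149; odd-index sum = 389 mod 256 = 133 → 95 85.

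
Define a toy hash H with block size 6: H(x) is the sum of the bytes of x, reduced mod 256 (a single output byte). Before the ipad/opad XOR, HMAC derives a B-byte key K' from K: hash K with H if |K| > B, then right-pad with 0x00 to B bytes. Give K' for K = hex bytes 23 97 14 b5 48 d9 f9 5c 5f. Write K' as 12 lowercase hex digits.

580000000000

|K| = 9 > B = 6, so first hash the key.
H(K): sum = 35+151+20+181+72+217+249+92+95 = 1112; mod 256 = 88 → 58.
Zero-pad H(K) = 58 to 6 bytes: K' = 58 00 00 00 00 00.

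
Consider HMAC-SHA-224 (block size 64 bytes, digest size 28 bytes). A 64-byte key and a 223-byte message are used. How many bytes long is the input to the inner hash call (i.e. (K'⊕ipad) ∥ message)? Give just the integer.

Key is 64 ≤ 64 bytes, zero-padded: |K'| = 64.
Inner input = (K'⊕ipad) ∥ m → 64 + 223 = 287 bytes.

287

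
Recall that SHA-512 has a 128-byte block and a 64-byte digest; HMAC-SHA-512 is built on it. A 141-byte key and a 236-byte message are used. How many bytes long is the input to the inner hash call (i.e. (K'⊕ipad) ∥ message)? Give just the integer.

Key is 141 > 128 bytes, so it is hashed to 64 bytes then zero-padded to 128: |K'| = 128.
Inner input = (K'⊕ipad) ∥ m → 128 + 236 = 364 bytes.

364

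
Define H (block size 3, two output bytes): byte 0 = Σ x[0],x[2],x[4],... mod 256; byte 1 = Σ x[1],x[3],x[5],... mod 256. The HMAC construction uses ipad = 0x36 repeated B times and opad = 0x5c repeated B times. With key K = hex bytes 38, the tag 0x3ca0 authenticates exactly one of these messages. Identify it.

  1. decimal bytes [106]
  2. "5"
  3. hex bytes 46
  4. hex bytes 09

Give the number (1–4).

3

Key hex bytes 38 is 1 byte ≤ B = 3; zero-pad to 3 bytes: K' = 38 00 00.
K' ⊕ ipad = 0e 36 36; K' ⊕ opad = 64 5c 5c.
m1: inner = H(0e 36 36 6a) = 44 a0; tag = H(64 5c 5c 44 a0) = 60a0
m2: inner = H(0e 36 36 35) = 44 6b; tag = H(64 5c 5c 44 6b) = 2ba0
m3: inner = H(0e 36 36 46) = 44 7c; tag = H(64 5c 5c 44 7c) = 3ca0 ← matches
m4: inner = H(0e 36 36 09) = 44 3f; tag = H(64 5c 5c 44 3f) = ffa0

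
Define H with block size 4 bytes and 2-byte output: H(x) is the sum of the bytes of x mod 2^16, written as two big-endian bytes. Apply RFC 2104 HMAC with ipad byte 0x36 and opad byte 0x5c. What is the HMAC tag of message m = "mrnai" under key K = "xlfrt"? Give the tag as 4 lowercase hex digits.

Key "xlfrt" = 78 6c 66 72 74 is 5 bytes > B = 4, so hash it first: H(key) = 02 30, then zero-pad to 4 bytes: K' = 02 30 00 00.
K' ⊕ ipad = 34 06 36 36.  K' ⊕ opad = 5e 6c 5c 5c.
Inner input = (K'⊕ipad) ∥ m = 34 06 36 36 ∥ 6d 72 6e 61 69.
Inner hash: sum = 52+6+54+54+109+114+110+97+105 = 701 → 02 bd.
Outer input = (K'⊕opad) ∥ inner = 5e 6c 5c 5c ∥ 02 bd.
Outer hash (tag): sum = 94+108+92+92+2+189 = 577 → 02 41.

0241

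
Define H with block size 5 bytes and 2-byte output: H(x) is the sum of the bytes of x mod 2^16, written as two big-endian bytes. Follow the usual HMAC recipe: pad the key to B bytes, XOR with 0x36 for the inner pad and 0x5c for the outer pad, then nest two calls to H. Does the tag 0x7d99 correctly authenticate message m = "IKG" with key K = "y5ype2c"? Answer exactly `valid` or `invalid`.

Key "y5ype2c" = 79 35 79 70 65 32 63 is 7 bytes > B = 5, so hash it first: H(key) = 02 91, then zero-pad to 5 bytes: K' = 02 91 00 00 00.
K' ⊕ ipad = 34 a7 36 36 36; K' ⊕ opad = 5e cd 5c 5c 5c.
Inner hash: sum = 52+167+54+54+54+73+75+71 = 600 → 02 58.
Outer hash (recomputed tag): sum = 94+205+92+92+92+2+88 = 665 → 02 99.
Recomputed tag = 0299; claimed = 7d99 → mismatch.

invalid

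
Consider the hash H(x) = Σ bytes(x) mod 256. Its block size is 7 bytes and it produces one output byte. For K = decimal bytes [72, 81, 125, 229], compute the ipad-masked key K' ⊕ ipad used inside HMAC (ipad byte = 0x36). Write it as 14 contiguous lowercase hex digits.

Key decimal bytes [72, 81, 125, 229] = 48 51 7d e5 is 4 bytes ≤ B = 7; zero-pad to 7 bytes: K' = 48 51 7d e5 00 00 00.
XOR each byte with 0x36: 48⊕36=7e, 51⊕36=67, 7d⊕36=4b, e5⊕36=d3, 00⊕36=36, 00⊕36=36, 00⊕36=36.

7e674bd3363636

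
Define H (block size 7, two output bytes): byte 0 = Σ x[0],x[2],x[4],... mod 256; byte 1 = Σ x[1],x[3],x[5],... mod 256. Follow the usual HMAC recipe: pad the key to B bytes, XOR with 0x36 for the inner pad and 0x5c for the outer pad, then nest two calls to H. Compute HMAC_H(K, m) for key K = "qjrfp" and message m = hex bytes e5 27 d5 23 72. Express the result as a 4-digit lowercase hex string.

f11d

Key "qjrfp" = 71 6a 72 66 70 is 5 bytes ≤ B = 7; zero-pad to 7 bytes: K' = 71 6a 72 66 70 00 00.
K' ⊕ ipad = 47 5c 44 50 46 36 36.  K' ⊕ opad = 2d 36 2e 3a 2c 5c 5c.
Inner input = (K'⊕ipad) ∥ m = 47 5c 44 50 46 36 36 ∥ e5 27 d5 23 72.
Inner hash: even-index sum = 337 mod 256 = 81; odd-index sum = 782 mod 256 = 14 → 51 0e.
Outer input = (K'⊕opad) ∥ inner = 2d 36 2e 3a 2c 5c 5c ∥ 51 0e.
Outer hash (tag): even-index sum = 241 mod 256 = 241; odd-index sum = 285 mod 256 = 29 → f1 1d.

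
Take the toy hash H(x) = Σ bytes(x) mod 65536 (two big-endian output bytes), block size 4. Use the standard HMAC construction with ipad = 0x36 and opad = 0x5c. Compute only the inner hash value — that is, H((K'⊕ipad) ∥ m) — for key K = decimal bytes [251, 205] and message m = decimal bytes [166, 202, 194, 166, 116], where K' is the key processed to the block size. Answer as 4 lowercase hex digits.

0580

Key decimal bytes [251, 205] = fb cd is 2 bytes ≤ B = 4; zero-pad to 4 bytes: K' = fb cd 00 00.
K' ⊕ ipad = cd fb 36 36.
Inner input = cd fb 36 36 ∥ a6 ca c2 a6 74.
Inner hash: sum = 205+251+54+54+166+202+194+166+116 = 1408 → 05 80.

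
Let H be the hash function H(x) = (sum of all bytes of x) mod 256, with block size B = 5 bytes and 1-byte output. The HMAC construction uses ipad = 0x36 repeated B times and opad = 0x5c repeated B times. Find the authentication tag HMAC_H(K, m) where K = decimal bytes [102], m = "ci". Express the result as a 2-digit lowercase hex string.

Key decimal bytes [102] = 66 is 1 byte ≤ B = 5; zero-pad to 5 bytes: K' = 66 00 00 00 00.
K' ⊕ ipad = 50 36 36 36 36.  K' ⊕ opad = 3a 5c 5c 5c 5c.
Inner input = (K'⊕ipad) ∥ m = 50 36 36 36 36 ∥ 63 69.
Inner hash: sum = 80+54+54+54+54+99+105 = 500; mod 256 = 244 → f4.
Outer input = (K'⊕opad) ∥ inner = 3a 5c 5c 5c 5c ∥ f4.
Outer hash (tag): sum = 58+92+92+92+92+244 = 670; mod 256 = 158 → 9e.

9e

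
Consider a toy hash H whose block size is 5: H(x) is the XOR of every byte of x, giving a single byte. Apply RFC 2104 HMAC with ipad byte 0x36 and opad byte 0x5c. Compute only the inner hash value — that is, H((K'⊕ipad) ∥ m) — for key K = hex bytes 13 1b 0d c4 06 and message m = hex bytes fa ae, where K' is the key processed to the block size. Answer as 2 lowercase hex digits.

a5

Key hex bytes 13 1b 0d c4 06 is exactly B = 5 bytes: K' = 13 1b 0d c4 06.
K' ⊕ ipad = 25 2d 3b f2 30.
Inner input = 25 2d 3b f2 30 ∥ fa ae.
Inner hash: XOR 25⊕2d⊕3b⊕f2⊕30⊕fa⊕ae = a5.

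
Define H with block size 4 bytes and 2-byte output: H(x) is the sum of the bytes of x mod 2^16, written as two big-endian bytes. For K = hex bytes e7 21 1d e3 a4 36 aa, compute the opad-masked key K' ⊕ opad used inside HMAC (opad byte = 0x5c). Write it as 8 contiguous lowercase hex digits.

Key hex bytes e7 21 1d e3 a4 36 aa is 7 bytes > B = 4, so hash it first: H(key) = 03 8c, then zero-pad to 4 bytes: K' = 03 8c 00 00.
XOR each byte with 0x5c: 03⊕5c=5f, 8c⊕5c=d0, 00⊕5c=5c, 00⊕5c=5c.

5fd05c5c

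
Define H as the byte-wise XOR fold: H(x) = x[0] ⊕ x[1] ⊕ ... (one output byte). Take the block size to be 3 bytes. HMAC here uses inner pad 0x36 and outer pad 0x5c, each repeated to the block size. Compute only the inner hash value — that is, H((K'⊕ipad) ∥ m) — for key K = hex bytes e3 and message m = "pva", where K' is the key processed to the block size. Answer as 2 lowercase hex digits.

Key hex bytes e3 is 1 byte ≤ B = 3; zero-pad to 3 bytes: K' = e3 00 00.
K' ⊕ ipad = d5 36 36.
Inner input = d5 36 36 ∥ 70 76 61.
Inner hash: XOR d5⊕36⊕36⊕70⊕76⊕61 = b2.

b2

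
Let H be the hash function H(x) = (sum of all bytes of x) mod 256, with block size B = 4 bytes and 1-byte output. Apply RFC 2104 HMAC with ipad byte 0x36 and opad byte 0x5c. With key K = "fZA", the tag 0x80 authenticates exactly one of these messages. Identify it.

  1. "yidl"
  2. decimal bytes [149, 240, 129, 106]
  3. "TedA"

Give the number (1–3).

3

Key "fZA" = 66 5a 41 is 3 bytes ≤ B = 4; zero-pad to 4 bytes: K' = 66 5a 41 00.
K' ⊕ ipad = 50 6c 77 36; K' ⊕ opad = 3a 06 1d 5c.
m1: inner = H(50 6c 77 36 79 69 64 6c) = 1b; tag = H(3a 06 1d 5c 1b) = d4
m2: inner = H(50 6c 77 36 95 f0 81 6a) = d9; tag = H(3a 06 1d 5c d9) = 92
m3: inner = H(50 6c 77 36 54 65 64 41) = c7; tag = H(3a 06 1d 5c c7) = 80 ← matches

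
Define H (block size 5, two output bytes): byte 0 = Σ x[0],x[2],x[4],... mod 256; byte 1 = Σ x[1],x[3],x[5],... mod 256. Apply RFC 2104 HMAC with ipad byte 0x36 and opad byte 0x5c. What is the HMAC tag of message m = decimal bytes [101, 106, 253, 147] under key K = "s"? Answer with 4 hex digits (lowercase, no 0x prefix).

Key "s" = 73 is 1 byte ≤ B = 5; zero-pad to 5 bytes: K' = 73 00 00 00 00.
K' ⊕ ipad = 45 36 36 36 36.  K' ⊕ opad = 2f 5c 5c 5c 5c.
Inner input = (K'⊕ipad) ∥ m = 45 36 36 36 36 ∥ 65 6a fd 93.
Inner hash: even-index sum = 430 mod 256 = 174; odd-index sum = 462 mod 256 = 206 → ae ce.
Outer input = (K'⊕opad) ∥ inner = 2f 5c 5c 5c 5c ∥ ae ce.
Outer hash (tag): even-index sum = 437 mod 256 = 181; odd-index sum = 358 mod 256 = 102 → b5 66.

b566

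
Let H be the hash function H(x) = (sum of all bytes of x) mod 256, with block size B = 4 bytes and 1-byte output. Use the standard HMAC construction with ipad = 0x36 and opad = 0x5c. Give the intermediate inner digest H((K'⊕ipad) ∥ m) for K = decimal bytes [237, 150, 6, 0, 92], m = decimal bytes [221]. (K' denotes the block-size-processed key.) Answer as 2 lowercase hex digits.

Key decimal bytes [237, 150, 6, 0, 92] = ed 96 06 00 5c is 5 bytes > B = 4, so hash it first: H(key) = e5, then zero-pad to 4 bytes: K' = e5 00 00 00.
K' ⊕ ipad = d3 36 36 36.
Inner input = d3 36 36 36 ∥ dd.
Inner hash: sum = 211+54+54+54+221 = 594; mod 256 = 82 → 52.

52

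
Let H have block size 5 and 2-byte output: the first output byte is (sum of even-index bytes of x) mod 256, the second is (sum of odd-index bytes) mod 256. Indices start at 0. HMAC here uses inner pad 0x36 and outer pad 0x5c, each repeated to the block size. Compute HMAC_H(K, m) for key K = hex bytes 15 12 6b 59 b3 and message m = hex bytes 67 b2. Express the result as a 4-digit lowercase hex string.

690a

Key hex bytes 15 12 6b 59 b3 is exactly B = 5 bytes: K' = 15 12 6b 59 b3.
K' ⊕ ipad = 23 24 5d 6f 85.  K' ⊕ opad = 49 4e 37 05 ef.
Inner input = (K'⊕ipad) ∥ m = 23 24 5d 6f 85 ∥ 67 b2.
Inner hash: even-index sum = 439 mod 256 = 183; odd-index sum = 250 mod 256 = 250 → b7 fa.
Outer input = (K'⊕opad) ∥ inner = 49 4e 37 05 ef ∥ b7 fa.
Outer hash (tag): even-index sum = 617 mod 256 = 105; odd-index sum = 266 mod 256 = 10 → 69 0a.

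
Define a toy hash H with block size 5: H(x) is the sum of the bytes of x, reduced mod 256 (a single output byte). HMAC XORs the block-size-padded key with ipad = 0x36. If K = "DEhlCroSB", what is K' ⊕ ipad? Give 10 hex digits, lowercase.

Key "DEhlCroSB" = 44 45 68 6c 43 72 6f 53 42 is 9 bytes > B = 5, so hash it first: H(key) = 16, then zero-pad to 5 bytes: K' = 16 00 00 00 00.
XOR each byte with 0x36: 16⊕36=20, 00⊕36=36, 00⊕36=36, 00⊕36=36, 00⊕36=36.

2036363636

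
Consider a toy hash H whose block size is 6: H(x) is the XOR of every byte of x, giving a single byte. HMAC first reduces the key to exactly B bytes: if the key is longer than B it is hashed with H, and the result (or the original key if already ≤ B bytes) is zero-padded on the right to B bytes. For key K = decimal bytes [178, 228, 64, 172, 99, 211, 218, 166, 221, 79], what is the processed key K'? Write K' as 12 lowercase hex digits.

e40000000000

|K| = 10 > B = 6, so first hash the key.
H(K): XOR b2⊕e4⊕40⊕ac⊕63⊕d3⊕da⊕a6⊕dd⊕4f = e4.
Zero-pad H(K) = e4 to 6 bytes: K' = e4 00 00 00 00 00.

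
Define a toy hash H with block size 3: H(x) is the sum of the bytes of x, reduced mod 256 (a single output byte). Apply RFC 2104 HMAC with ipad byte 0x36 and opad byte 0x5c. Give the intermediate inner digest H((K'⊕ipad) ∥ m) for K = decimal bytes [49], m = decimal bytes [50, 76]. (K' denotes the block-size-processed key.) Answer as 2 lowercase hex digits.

Key decimal bytes [49] = 31 is 1 byte ≤ B = 3; zero-pad to 3 bytes: K' = 31 00 00.
K' ⊕ ipad = 07 36 36.
Inner input = 07 36 36 ∥ 32 4c.
Inner hash: sum = 7+54+54+50+76 = 241 → f1.

f1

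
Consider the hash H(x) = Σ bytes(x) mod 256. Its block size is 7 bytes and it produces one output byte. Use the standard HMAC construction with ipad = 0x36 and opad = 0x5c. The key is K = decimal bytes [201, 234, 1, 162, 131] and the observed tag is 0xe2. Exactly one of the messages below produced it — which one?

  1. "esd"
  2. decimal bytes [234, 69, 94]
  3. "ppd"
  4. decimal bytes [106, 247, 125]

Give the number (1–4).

4

Key decimal bytes [201, 234, 1, 162, 131] = c9 ea 01 a2 83 is 5 bytes ≤ B = 7; zero-pad to 7 bytes: K' = c9 ea 01 a2 83 00 00.
K' ⊕ ipad = ff dc 37 94 b5 36 36; K' ⊕ opad = 95 b6 5d fe df 5c 5c.
m1: inner = H(ff dc 37 94 b5 36 36 65 73 64) = 03; tag = H(95 b6 5d fe df 5c 5c 03) = 40
m2: inner = H(ff dc 37 94 b5 36 36 ea 45 5e) = 54; tag = H(95 b6 5d fe df 5c 5c 54) = 91
m3: inner = H(ff dc 37 94 b5 36 36 70 70 64) = 0b; tag = H(95 b6 5d fe df 5c 5c 0b) = 48
m4: inner = H(ff dc 37 94 b5 36 36 6a f7 7d) = a5; tag = H(95 b6 5d fe df 5c 5c a5) = e2 ← matches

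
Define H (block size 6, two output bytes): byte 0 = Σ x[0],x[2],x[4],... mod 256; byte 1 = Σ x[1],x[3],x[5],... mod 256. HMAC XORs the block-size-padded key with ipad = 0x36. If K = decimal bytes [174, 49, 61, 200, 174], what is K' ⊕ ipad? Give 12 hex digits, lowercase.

98070bfe9836

Key decimal bytes [174, 49, 61, 200, 174] = ae 31 3d c8 ae is 5 bytes ≤ B = 6; zero-pad to 6 bytes: K' = ae 31 3d c8 ae 00.
XOR each byte with 0x36: ae⊕36=98, 31⊕36=07, 3d⊕36=0b, c8⊕36=fe, ae⊕36=98, 00⊕36=36.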